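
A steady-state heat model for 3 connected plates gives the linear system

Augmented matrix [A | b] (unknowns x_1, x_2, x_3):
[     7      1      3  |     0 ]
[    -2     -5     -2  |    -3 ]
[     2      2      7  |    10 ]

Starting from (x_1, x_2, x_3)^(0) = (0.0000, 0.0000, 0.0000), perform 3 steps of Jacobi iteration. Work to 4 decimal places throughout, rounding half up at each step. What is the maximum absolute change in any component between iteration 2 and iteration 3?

Iteration 1:
  x_1 = (0 - (1)·0.0000 - (3)·0.0000) / (7) = 0.0000
  x_2 = (-3 - (-2)·0.0000 - (-2)·0.0000) / (-5) = 0.6000
  x_3 = (10 - (2)·0.0000 - (2)·0.0000) / (7) = 1.4286
Iteration 2:
  x_1 = (0 - (1)·0.6000 - (3)·1.4286) / (7) = -0.6980
  x_2 = (-3 - (-2)·0.0000 - (-2)·1.4286) / (-5) = 0.0286
  x_3 = (10 - (2)·0.0000 - (2)·0.6000) / (7) = 1.2571
Iteration 3:
  x_1 = (0 - (1)·0.0286 - (3)·1.2571) / (7) = -0.5428
  x_2 = (-3 - (-2)·-0.6980 - (-2)·1.2571) / (-5) = 0.3764
  x_3 = (10 - (2)·-0.6980 - (2)·0.0286) / (7) = 1.6198
Change: (0.1552, 0.3478, 0.3627) → max |·| = 0.3627

0.3627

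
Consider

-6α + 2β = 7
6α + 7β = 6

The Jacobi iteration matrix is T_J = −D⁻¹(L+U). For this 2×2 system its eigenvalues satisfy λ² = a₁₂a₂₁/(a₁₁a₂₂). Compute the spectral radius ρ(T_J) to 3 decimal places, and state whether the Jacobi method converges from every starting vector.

0.535

a₁₂a₂₁/(a₁₁a₂₂) = (2)·(6) / ((-6)·(7)) = -0.285714
ρ = √|-0.285714| = √0.285714 = 0.535
ρ < 1, so Jacobi converges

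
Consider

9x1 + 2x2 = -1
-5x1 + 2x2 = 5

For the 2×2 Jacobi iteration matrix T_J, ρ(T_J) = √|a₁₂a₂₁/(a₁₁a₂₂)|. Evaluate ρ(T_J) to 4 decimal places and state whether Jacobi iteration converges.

a₁₂a₂₁/(a₁₁a₂₂) = (2)·(-5) / ((9)·(2)) = -0.555556
ρ = √|-0.555556| = √0.555556 = 0.7454
ρ < 1, so Jacobi converges

0.7454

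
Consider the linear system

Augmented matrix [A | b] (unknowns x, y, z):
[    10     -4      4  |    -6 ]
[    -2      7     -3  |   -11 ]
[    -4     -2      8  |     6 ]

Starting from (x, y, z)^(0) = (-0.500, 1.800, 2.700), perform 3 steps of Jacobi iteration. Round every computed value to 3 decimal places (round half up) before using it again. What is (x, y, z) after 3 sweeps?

(-1.228, -1.859, -0.211)

Iteration 1:
  x = (-6 - (-4)·1.800 - (4)·2.700) / (10) = -0.960
  y = (-11 - (-2)·-0.500 - (-3)·2.700) / (7) = -0.557
  z = (6 - (-4)·-0.500 - (-2)·1.800) / (8) = 0.950
Iteration 2:
  x = (-6 - (-4)·-0.557 - (4)·0.950) / (10) = -1.203
  y = (-11 - (-2)·-0.960 - (-3)·0.950) / (7) = -1.439
  z = (6 - (-4)·-0.960 - (-2)·-0.557) / (8) = 0.131
Iteration 3:
  x = (-6 - (-4)·-1.439 - (4)·0.131) / (10) = -1.228
  y = (-11 - (-2)·-1.203 - (-3)·0.131) / (7) = -1.859
  z = (6 - (-4)·-1.203 - (-2)·-1.439) / (8) = -0.211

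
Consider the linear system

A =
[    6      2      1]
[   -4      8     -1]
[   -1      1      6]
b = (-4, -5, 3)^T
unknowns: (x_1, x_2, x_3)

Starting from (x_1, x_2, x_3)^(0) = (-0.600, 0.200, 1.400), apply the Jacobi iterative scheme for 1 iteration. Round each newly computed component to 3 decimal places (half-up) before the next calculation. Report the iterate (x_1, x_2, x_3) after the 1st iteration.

(-0.967, -0.750, 0.367)

Iteration 1:
  x_1 = (-4 - (2)·0.200 - (1)·1.400) / (6) = -0.967
  x_2 = (-5 - (-4)·-0.600 - (-1)·1.400) / (8) = -0.750
  x_3 = (3 - (-1)·-0.600 - (1)·0.200) / (6) = 0.367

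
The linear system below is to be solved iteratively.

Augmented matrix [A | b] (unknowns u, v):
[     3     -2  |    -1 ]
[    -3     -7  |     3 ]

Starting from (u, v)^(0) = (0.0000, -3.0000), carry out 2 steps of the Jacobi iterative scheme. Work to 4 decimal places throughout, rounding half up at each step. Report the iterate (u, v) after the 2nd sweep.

Iteration 1:
  u = (-1 - (-2)·-3.0000) / (3) = -2.3333
  v = (3 - (-3)·0.0000) / (-7) = -0.4286
Iteration 2:
  u = (-1 - (-2)·-0.4286) / (3) = -0.6191
  v = (3 - (-3)·-2.3333) / (-7) = 0.5714

(-0.6191, 0.5714)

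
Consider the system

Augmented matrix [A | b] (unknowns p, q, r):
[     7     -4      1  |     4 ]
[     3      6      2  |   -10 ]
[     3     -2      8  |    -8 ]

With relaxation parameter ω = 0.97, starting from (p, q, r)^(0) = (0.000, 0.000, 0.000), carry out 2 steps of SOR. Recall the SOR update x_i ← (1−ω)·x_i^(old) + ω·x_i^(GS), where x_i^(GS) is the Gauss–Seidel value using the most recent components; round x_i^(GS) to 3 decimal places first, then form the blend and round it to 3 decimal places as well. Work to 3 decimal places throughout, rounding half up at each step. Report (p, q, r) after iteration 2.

Iteration 1:
  p: GS value = (4 - (-4)·0.000 - (1)·0.000) / (7) = 0.571;  p ← (1−ω)·0.000 + ω·0.571 = 0.554
  q: GS value = (-10 - (3)·0.554 - (2)·0.000) / (6) = -1.944;  q ← (1−ω)·0.000 + ω·-1.944 = -1.886
  r: GS value = (-8 - (3)·0.554 - (-2)·-1.886) / (8) = -1.679;  r ← (1−ω)·0.000 + ω·-1.679 = -1.629
Iteration 2:
  p: GS value = (4 - (-4)·-1.886 - (1)·-1.629) / (7) = -0.274;  p ← (1−ω)·0.554 + ω·-0.274 = -0.249
  q: GS value = (-10 - (3)·-0.249 - (2)·-1.629) / (6) = -0.999;  q ← (1−ω)·-1.886 + ω·-0.999 = -1.026
  r: GS value = (-8 - (3)·-0.249 - (-2)·-1.026) / (8) = -1.163;  r ← (1−ω)·-1.629 + ω·-1.163 = -1.177

(-0.249, -1.026, -1.177)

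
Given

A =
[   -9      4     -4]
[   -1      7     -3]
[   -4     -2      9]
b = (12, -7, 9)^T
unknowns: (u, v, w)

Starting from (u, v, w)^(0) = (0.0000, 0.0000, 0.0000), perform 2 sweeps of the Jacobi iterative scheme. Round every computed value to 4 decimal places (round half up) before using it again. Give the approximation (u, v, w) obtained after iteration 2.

(-2.2222, -0.7619, 0.1852)

Iteration 1:
  u = (12 - (4)·0.0000 - (-4)·0.0000) / (-9) = -1.3333
  v = (-7 - (-1)·0.0000 - (-3)·0.0000) / (7) = -1.0000
  w = (9 - (-4)·0.0000 - (-2)·0.0000) / (9) = 1.0000
Iteration 2:
  u = (12 - (4)·-1.0000 - (-4)·1.0000) / (-9) = -2.2222
  v = (-7 - (-1)·-1.3333 - (-3)·1.0000) / (7) = -0.7619
  w = (9 - (-4)·-1.3333 - (-2)·-1.0000) / (9) = 0.1852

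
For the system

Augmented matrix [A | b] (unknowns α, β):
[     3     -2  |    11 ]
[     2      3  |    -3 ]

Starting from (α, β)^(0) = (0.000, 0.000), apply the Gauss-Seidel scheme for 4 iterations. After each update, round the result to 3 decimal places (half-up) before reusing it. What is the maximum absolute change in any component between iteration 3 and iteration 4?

0.454

Iteration 1:
  α = (11 - (-2)·0.000) / (3) = 3.667
  β = (-3 - (2)·3.667) / (3) = -3.445
Iteration 2:
  α = (11 - (-2)·-3.445) / (3) = 1.370
  β = (-3 - (2)·1.370) / (3) = -1.913
Iteration 3:
  α = (11 - (-2)·-1.913) / (3) = 2.391
  β = (-3 - (2)·2.391) / (3) = -2.594
Iteration 4:
  α = (11 - (-2)·-2.594) / (3) = 1.937
  β = (-3 - (2)·1.937) / (3) = -2.291
Change: (-0.454, 0.303) → max |·| = 0.454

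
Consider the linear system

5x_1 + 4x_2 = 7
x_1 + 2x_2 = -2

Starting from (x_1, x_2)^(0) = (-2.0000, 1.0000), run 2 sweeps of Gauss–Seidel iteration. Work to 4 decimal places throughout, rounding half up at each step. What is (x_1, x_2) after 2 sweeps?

Iteration 1:
  x_1 = (7 - (4)·1.0000) / (5) = 0.6000
  x_2 = (-2 - (1)·0.6000) / (2) = -1.3000
Iteration 2:
  x_1 = (7 - (4)·-1.3000) / (5) = 2.4400
  x_2 = (-2 - (1)·2.4400) / (2) = -2.2200

(2.4400, -2.2200)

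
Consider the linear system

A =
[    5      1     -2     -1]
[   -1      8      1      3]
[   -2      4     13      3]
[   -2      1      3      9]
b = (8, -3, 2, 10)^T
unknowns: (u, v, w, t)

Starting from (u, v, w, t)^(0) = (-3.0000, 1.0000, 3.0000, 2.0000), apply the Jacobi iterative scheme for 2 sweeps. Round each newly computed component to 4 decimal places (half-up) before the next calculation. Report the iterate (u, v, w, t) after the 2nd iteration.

(1.4109, 0.3846, 1.3462, 2.3451)

Iteration 1:
  u = (8 - (1)·1.0000 - (-2)·3.0000 - (-1)·2.0000) / (5) = 3.0000
  v = (-3 - (-1)·-3.0000 - (1)·3.0000 - (3)·2.0000) / (8) = -1.8750
  w = (2 - (-2)·-3.0000 - (4)·1.0000 - (3)·2.0000) / (13) = -1.0769
  t = (10 - (-2)·-3.0000 - (1)·1.0000 - (3)·3.0000) / (9) = -0.6667
Iteration 2:
  u = (8 - (1)·-1.8750 - (-2)·-1.0769 - (-1)·-0.6667) / (5) = 1.4109
  v = (-3 - (-1)·3.0000 - (1)·-1.0769 - (3)·-0.6667) / (8) = 0.3846
  w = (2 - (-2)·3.0000 - (4)·-1.8750 - (3)·-0.6667) / (13) = 1.3462
  t = (10 - (-2)·3.0000 - (1)·-1.8750 - (3)·-1.0769) / (9) = 2.3451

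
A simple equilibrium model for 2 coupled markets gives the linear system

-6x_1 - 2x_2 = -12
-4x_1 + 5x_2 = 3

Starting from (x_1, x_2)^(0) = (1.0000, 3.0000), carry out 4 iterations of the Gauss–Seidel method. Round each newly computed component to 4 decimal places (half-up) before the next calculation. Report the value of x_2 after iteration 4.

1.7432

Iteration 1:
  x_1 = (-12 - (-2)·3.0000) / (-6) = 1.0000
  x_2 = (3 - (-4)·1.0000) / (5) = 1.4000
Iteration 2:
  x_1 = (-12 - (-2)·1.4000) / (-6) = 1.5333
  x_2 = (3 - (-4)·1.5333) / (5) = 1.8266
Iteration 3:
  x_1 = (-12 - (-2)·1.8266) / (-6) = 1.3911
  x_2 = (3 - (-4)·1.3911) / (5) = 1.7129
Iteration 4:
  x_1 = (-12 - (-2)·1.7129) / (-6) = 1.4290
  x_2 = (3 - (-4)·1.4290) / (5) = 1.7432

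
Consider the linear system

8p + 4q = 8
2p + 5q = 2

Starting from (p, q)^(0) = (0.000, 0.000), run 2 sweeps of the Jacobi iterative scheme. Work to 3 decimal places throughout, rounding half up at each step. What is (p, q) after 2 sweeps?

Iteration 1:
  p = (8 - (4)·0.000) / (8) = 1.000
  q = (2 - (2)·0.000) / (5) = 0.400
Iteration 2:
  p = (8 - (4)·0.400) / (8) = 0.800
  q = (2 - (2)·1.000) / (5) = 0.000

(0.800, 0.000)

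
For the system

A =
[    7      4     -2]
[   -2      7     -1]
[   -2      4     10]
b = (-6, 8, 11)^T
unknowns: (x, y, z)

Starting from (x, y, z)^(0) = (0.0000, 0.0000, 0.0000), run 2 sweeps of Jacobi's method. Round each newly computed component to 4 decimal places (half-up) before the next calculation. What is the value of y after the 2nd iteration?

1.0551

Iteration 1:
  x = (-6 - (4)·0.0000 - (-2)·0.0000) / (7) = -0.8571
  y = (8 - (-2)·0.0000 - (-1)·0.0000) / (7) = 1.1429
  z = (11 - (-2)·0.0000 - (4)·0.0000) / (10) = 1.1000
Iteration 2:
  x = (-6 - (4)·1.1429 - (-2)·1.1000) / (7) = -1.1959
  y = (8 - (-2)·-0.8571 - (-1)·1.1000) / (7) = 1.0551
  z = (11 - (-2)·-0.8571 - (4)·1.1429) / (10) = 0.4714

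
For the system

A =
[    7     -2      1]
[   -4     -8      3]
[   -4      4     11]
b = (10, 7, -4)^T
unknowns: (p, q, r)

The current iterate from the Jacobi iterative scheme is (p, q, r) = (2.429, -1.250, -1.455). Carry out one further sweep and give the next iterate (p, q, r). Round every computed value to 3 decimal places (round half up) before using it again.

(1.279, -2.635, 0.974)

One sweep:
  p = (10 - (-2)·-1.250 - (1)·-1.455) / (7) = 1.279
  q = (7 - (-4)·2.429 - (3)·-1.455) / (-8) = -2.635
  r = (-4 - (-4)·2.429 - (4)·-1.250) / (11) = 0.974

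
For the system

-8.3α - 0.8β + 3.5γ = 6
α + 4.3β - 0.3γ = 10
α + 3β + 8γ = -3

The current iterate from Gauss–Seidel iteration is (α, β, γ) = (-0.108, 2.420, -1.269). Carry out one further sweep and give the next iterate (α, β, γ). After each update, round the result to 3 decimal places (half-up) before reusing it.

One sweep:
  α = (6 - (-0.8)·2.420 - (3.5)·-1.269) / (-8.3) = -1.491
  β = (10 - (1)·-1.491 - (-0.3)·-1.269) / (4.3) = 2.584
  γ = (-3 - (1)·-1.491 - (3)·2.584) / (8) = -1.158

(-1.491, 2.584, -1.158)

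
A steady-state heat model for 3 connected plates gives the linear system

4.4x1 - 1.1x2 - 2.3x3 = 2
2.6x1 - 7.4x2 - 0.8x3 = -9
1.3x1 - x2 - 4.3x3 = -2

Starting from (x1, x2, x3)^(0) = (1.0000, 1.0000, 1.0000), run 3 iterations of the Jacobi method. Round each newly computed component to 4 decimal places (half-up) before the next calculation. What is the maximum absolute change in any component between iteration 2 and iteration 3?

Iteration 1:
  x1 = (2 - (-1.1)·1.0000 - (-2.3)·1.0000) / (4.4) = 1.2273
  x2 = (-9 - (2.6)·1.0000 - (-0.8)·1.0000) / (-7.4) = 1.4595
  x3 = (-2 - (1.3)·1.0000 - (-1)·1.0000) / (-4.3) = 0.5349
Iteration 2:
  x1 = (2 - (-1.1)·1.4595 - (-2.3)·0.5349) / (4.4) = 1.0990
  x2 = (-9 - (2.6)·1.2273 - (-0.8)·0.5349) / (-7.4) = 1.5896
  x3 = (-2 - (1.3)·1.2273 - (-1)·1.4595) / (-4.3) = 0.4967
Iteration 3:
  x1 = (2 - (-1.1)·1.5896 - (-2.3)·0.4967) / (4.4) = 1.1116
  x2 = (-9 - (2.6)·1.0990 - (-0.8)·0.4967) / (-7.4) = 1.5487
  x3 = (-2 - (1.3)·1.0990 - (-1)·1.5896) / (-4.3) = 0.4277
Change: (0.0126, -0.0409, -0.0690) → max |·| = 0.0690

0.0690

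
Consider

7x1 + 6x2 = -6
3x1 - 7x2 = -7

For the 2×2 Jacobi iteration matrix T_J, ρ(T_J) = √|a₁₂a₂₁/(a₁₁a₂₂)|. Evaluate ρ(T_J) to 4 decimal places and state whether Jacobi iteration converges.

a₁₂a₂₁/(a₁₁a₂₂) = (6)·(3) / ((7)·(-7)) = -0.367347
ρ = √|-0.367347| = √0.367347 = 0.6061
ρ < 1, so Jacobi converges

0.6061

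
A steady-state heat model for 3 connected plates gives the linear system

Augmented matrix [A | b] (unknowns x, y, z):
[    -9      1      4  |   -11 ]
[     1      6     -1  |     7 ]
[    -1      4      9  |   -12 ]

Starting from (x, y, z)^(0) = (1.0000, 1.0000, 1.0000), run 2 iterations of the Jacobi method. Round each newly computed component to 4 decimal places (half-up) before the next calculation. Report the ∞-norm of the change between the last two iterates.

Iteration 1:
  x = (-11 - (1)·1.0000 - (4)·1.0000) / (-9) = 1.7778
  y = (7 - (1)·1.0000 - (-1)·1.0000) / (6) = 1.1667
  z = (-12 - (-1)·1.0000 - (4)·1.0000) / (9) = -1.6667
Iteration 2:
  x = (-11 - (1)·1.1667 - (4)·-1.6667) / (-9) = 0.6111
  y = (7 - (1)·1.7778 - (-1)·-1.6667) / (6) = 0.5926
  z = (-12 - (-1)·1.7778 - (4)·1.1667) / (9) = -1.6543
Change: (-1.1667, -0.5741, 0.0124) → max |·| = 1.1667

1.1667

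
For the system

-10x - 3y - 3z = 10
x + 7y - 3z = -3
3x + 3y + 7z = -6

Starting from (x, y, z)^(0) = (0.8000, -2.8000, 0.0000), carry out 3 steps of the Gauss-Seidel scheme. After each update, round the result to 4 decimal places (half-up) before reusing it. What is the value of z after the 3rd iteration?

Iteration 1:
  x = (10 - (-3)·-2.8000 - (-3)·0.0000) / (-10) = -0.1600
  y = (-3 - (1)·-0.1600 - (-3)·0.0000) / (7) = -0.4057
  z = (-6 - (3)·-0.1600 - (3)·-0.4057) / (7) = -0.6147
Iteration 2:
  x = (10 - (-3)·-0.4057 - (-3)·-0.6147) / (-10) = -0.6939
  y = (-3 - (1)·-0.6939 - (-3)·-0.6147) / (7) = -0.5929
  z = (-6 - (3)·-0.6939 - (3)·-0.5929) / (7) = -0.3057
Iteration 3:
  x = (10 - (-3)·-0.5929 - (-3)·-0.3057) / (-10) = -0.7304
  y = (-3 - (1)·-0.7304 - (-3)·-0.3057) / (7) = -0.4552
  z = (-6 - (3)·-0.7304 - (3)·-0.4552) / (7) = -0.3490

-0.3490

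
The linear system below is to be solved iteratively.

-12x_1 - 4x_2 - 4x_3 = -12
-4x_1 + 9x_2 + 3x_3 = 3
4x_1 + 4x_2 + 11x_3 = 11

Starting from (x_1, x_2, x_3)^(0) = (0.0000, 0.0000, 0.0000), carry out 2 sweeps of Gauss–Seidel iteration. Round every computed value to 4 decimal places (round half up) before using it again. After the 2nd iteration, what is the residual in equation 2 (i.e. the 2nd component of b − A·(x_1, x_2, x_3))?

-0.7226

Iteration 1:
  x_1 = (-12 - (-4)·0.0000 - (-4)·0.0000) / (-12) = 1.0000
  x_2 = (3 - (-4)·1.0000 - (3)·0.0000) / (9) = 0.7778
  x_3 = (11 - (4)·1.0000 - (4)·0.7778) / (11) = 0.3535
Iteration 2:
  x_1 = (-12 - (-4)·0.7778 - (-4)·0.3535) / (-12) = 0.6229
  x_2 = (3 - (-4)·0.6229 - (3)·0.3535) / (9) = 0.4923
  x_3 = (11 - (4)·0.6229 - (4)·0.4923) / (11) = 0.5945
Residual b − A·x = (-0.1780, -0.7226, -0.0003)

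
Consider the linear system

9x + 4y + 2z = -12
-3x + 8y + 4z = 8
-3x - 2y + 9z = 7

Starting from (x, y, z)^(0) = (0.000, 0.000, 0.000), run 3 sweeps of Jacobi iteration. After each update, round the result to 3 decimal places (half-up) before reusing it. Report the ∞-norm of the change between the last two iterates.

Iteration 1:
  x = (-12 - (4)·0.000 - (2)·0.000) / (9) = -1.333
  y = (8 - (-3)·0.000 - (4)·0.000) / (8) = 1.000
  z = (7 - (-3)·0.000 - (-2)·0.000) / (9) = 0.778
Iteration 2:
  x = (-12 - (4)·1.000 - (2)·0.778) / (9) = -1.951
  y = (8 - (-3)·-1.333 - (4)·0.778) / (8) = 0.111
  z = (7 - (-3)·-1.333 - (-2)·1.000) / (9) = 0.556
Iteration 3:
  x = (-12 - (4)·0.111 - (2)·0.556) / (9) = -1.506
  y = (8 - (-3)·-1.951 - (4)·0.556) / (8) = -0.010
  z = (7 - (-3)·-1.951 - (-2)·0.111) / (9) = 0.152
Change: (0.445, -0.121, -0.404) → max |·| = 0.445

0.445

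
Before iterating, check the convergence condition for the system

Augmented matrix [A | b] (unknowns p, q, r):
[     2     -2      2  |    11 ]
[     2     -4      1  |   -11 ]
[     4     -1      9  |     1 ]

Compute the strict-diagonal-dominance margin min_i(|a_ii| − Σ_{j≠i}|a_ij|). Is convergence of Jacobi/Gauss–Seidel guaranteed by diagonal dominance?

row 1: |2| − (2+2) = -2
row 2: |-4| − (2+1) = 1
row 3: |9| − (4+1) = 4
minimum over rows = -2 → not strictly diagonally dominant

-2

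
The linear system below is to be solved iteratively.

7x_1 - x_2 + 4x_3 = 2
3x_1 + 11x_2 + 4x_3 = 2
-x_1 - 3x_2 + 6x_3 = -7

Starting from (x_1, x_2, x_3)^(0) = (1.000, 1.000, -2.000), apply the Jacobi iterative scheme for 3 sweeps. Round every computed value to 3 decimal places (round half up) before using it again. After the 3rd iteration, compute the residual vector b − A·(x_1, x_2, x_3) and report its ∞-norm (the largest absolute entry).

2.287

Iteration 1:
  x_1 = (2 - (-1)·1.000 - (4)·-2.000) / (7) = 1.571
  x_2 = (2 - (3)·1.000 - (4)·-2.000) / (11) = 0.636
  x_3 = (-7 - (-1)·1.000 - (-3)·1.000) / (6) = -0.500
Iteration 2:
  x_1 = (2 - (-1)·0.636 - (4)·-0.500) / (7) = 0.662
  x_2 = (2 - (3)·1.571 - (4)·-0.500) / (11) = -0.065
  x_3 = (-7 - (-1)·1.571 - (-3)·0.636) / (6) = -0.587
Iteration 3:
  x_1 = (2 - (-1)·-0.065 - (4)·-0.587) / (7) = 0.612
  x_2 = (2 - (3)·0.662 - (4)·-0.587) / (11) = 0.215
  x_3 = (-7 - (-1)·0.662 - (-3)·-0.065) / (6) = -1.089
Residual b − A·x = (2.287, 2.155, 0.791); ∞-norm = 2.287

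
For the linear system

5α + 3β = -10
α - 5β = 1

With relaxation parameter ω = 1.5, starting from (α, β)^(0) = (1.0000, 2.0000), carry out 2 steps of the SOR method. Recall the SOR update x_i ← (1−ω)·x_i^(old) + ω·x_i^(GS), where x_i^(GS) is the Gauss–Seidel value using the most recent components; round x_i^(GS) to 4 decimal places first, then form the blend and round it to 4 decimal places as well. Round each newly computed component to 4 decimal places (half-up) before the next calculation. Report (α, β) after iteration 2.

Iteration 1:
  α: GS value = (-10 - (3)·2.0000) / (5) = -3.2000;  α ← (1−ω)·1.0000 + ω·-3.2000 = -5.3000
  β: GS value = (1 - (1)·-5.3000) / (-5) = -1.2600;  β ← (1−ω)·2.0000 + ω·-1.2600 = -2.8900
Iteration 2:
  α: GS value = (-10 - (3)·-2.8900) / (5) = -0.2660;  α ← (1−ω)·-5.3000 + ω·-0.2660 = 2.2510
  β: GS value = (1 - (1)·2.2510) / (-5) = 0.2502;  β ← (1−ω)·-2.8900 + ω·0.2502 = 1.8203

(2.2510, 1.8203)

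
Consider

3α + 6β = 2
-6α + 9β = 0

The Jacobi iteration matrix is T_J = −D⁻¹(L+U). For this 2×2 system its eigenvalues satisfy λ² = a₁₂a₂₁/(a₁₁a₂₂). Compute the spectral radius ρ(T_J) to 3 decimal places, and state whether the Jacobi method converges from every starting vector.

a₁₂a₂₁/(a₁₁a₂₂) = (6)·(-6) / ((3)·(9)) = -1.333333
ρ = √|-1.333333| = √1.333333 = 1.155
ρ > 1, so Jacobi diverges

1.155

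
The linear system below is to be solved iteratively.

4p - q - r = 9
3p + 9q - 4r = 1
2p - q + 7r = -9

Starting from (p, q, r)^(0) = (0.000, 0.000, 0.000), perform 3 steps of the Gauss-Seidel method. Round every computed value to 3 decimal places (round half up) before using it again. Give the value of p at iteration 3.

Iteration 1:
  p = (9 - (-1)·0.000 - (-1)·0.000) / (4) = 2.250
  q = (1 - (3)·2.250 - (-4)·0.000) / (9) = -0.639
  r = (-9 - (2)·2.250 - (-1)·-0.639) / (7) = -2.020
Iteration 2:
  p = (9 - (-1)·-0.639 - (-1)·-2.020) / (4) = 1.585
  q = (1 - (3)·1.585 - (-4)·-2.020) / (9) = -1.315
  r = (-9 - (2)·1.585 - (-1)·-1.315) / (7) = -1.926
Iteration 3:
  p = (9 - (-1)·-1.315 - (-1)·-1.926) / (4) = 1.440
  q = (1 - (3)·1.440 - (-4)·-1.926) / (9) = -1.225
  r = (-9 - (2)·1.440 - (-1)·-1.225) / (7) = -1.872

1.440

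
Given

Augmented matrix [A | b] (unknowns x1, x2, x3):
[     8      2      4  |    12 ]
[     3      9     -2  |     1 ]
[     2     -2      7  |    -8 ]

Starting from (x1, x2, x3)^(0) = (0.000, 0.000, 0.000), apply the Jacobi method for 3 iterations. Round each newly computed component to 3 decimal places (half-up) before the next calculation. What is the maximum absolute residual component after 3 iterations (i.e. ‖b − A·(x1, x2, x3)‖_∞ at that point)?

Iteration 1:
  x1 = (12 - (2)·0.000 - (4)·0.000) / (8) = 1.500
  x2 = (1 - (3)·0.000 - (-2)·0.000) / (9) = 0.111
  x3 = (-8 - (2)·0.000 - (-2)·0.000) / (7) = -1.143
Iteration 2:
  x1 = (12 - (2)·0.111 - (4)·-1.143) / (8) = 2.044
  x2 = (1 - (3)·1.500 - (-2)·-1.143) / (9) = -0.643
  x3 = (-8 - (2)·1.500 - (-2)·0.111) / (7) = -1.540
Iteration 3:
  x1 = (12 - (2)·-0.643 - (4)·-1.540) / (8) = 2.431
  x2 = (1 - (3)·2.044 - (-2)·-1.540) / (9) = -0.912
  x3 = (-8 - (2)·2.044 - (-2)·-0.643) / (7) = -1.911
Residual b − A·x = (2.020, -1.907, -1.309); ∞-norm = 2.020

2.020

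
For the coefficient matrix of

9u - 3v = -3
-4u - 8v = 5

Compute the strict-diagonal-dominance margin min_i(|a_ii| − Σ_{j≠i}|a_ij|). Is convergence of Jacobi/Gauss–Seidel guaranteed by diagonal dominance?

4

row 1: |9| − (3) = 6
row 2: |-8| − (4) = 4
minimum over rows = 4 → strictly diagonally dominant (convergence guaranteed)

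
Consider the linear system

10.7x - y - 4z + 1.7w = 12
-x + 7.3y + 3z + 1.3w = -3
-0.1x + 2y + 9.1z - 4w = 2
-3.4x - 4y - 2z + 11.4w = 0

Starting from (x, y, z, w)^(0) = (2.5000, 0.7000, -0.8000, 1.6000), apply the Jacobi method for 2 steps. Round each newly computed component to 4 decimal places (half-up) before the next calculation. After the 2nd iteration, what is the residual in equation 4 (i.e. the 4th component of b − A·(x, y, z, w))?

Iteration 1:
  x = (12 - (-1)·0.7000 - (-4)·-0.8000 - (1.7)·1.6000) / (10.7) = 0.6336
  y = (-3 - (-1)·2.5000 - (3)·-0.8000 - (1.3)·1.6000) / (7.3) = -0.0247
  z = (2 - (-0.1)·2.5000 - (2)·0.7000 - (-4)·1.6000) / (9.1) = 0.7967
  w = (0 - (-3.4)·2.5000 - (-4)·0.7000 - (-2)·-0.8000) / (11.4) = 0.8509
Iteration 2:
  x = (12 - (-1)·-0.0247 - (-4)·0.7967 - (1.7)·0.8509) / (10.7) = 1.2818
  y = (-3 - (-1)·0.6336 - (3)·0.7967 - (1.3)·0.8509) / (7.3) = -0.8031
  z = (2 - (-0.1)·0.6336 - (2)·-0.0247 - (-4)·0.8509) / (9.1) = 0.6062
  w = (0 - (-3.4)·0.6336 - (-4)·-0.0247 - (-2)·0.7967) / (11.4) = 0.3201
Residual b − A·x = (-0.6377, 1.9097, -0.5016, -1.2910)

-1.2910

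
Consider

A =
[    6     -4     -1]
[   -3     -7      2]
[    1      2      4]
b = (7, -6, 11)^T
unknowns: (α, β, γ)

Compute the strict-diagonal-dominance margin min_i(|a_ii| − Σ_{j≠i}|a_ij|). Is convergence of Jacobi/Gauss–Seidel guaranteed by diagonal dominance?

1

row 1: |6| − (4+1) = 1
row 2: |-7| − (3+2) = 2
row 3: |4| − (1+2) = 1
minimum over rows = 1 → strictly diagonally dominant (convergence guaranteed)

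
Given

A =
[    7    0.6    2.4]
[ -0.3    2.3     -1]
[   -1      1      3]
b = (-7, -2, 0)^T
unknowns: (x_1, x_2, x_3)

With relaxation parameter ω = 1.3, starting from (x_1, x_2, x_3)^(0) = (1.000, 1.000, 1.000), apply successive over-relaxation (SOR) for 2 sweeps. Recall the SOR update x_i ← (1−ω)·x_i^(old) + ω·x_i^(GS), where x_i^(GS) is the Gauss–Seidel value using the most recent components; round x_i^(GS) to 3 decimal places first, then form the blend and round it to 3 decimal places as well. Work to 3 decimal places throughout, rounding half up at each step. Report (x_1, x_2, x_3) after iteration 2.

Iteration 1:
  x_1: GS value = (-7 - (0.6)·1.000 - (2.4)·1.000) / (7) = -1.429;  x_1 ← (1−ω)·1.000 + ω·-1.429 = -2.158
  x_2: GS value = (-2 - (-0.3)·-2.158 - (-1)·1.000) / (2.3) = -0.716;  x_2 ← (1−ω)·1.000 + ω·-0.716 = -1.231
  x_3: GS value = (0 - (-1)·-2.158 - (1)·-1.231) / (3) = -0.309;  x_3 ← (1−ω)·1.000 + ω·-0.309 = -0.702
Iteration 2:
  x_1: GS value = (-7 - (0.6)·-1.231 - (2.4)·-0.702) / (7) = -0.654;  x_1 ← (1−ω)·-2.158 + ω·-0.654 = -0.203
  x_2: GS value = (-2 - (-0.3)·-0.203 - (-1)·-0.702) / (2.3) = -1.201;  x_2 ← (1−ω)·-1.231 + ω·-1.201 = -1.192
  x_3: GS value = (0 - (-1)·-0.203 - (1)·-1.192) / (3) = 0.330;  x_3 ← (1−ω)·-0.702 + ω·0.330 = 0.640

(-0.203, -1.192, 0.640)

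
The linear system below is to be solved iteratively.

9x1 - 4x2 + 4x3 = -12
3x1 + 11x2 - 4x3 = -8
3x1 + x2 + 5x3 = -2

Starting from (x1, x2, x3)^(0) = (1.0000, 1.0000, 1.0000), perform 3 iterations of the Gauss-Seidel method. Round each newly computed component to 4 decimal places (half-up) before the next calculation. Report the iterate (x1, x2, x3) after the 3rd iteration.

(-1.6490, -0.0810, 0.6056)

Iteration 1:
  x1 = (-12 - (-4)·1.0000 - (4)·1.0000) / (9) = -1.3333
  x2 = (-8 - (3)·-1.3333 - (-4)·1.0000) / (11) = 0.0000
  x3 = (-2 - (3)·-1.3333 - (1)·0.0000) / (5) = 0.4000
Iteration 2:
  x1 = (-12 - (-4)·0.0000 - (4)·0.4000) / (9) = -1.5111
  x2 = (-8 - (3)·-1.5111 - (-4)·0.4000) / (11) = -0.1697
  x3 = (-2 - (3)·-1.5111 - (1)·-0.1697) / (5) = 0.5406
Iteration 3:
  x1 = (-12 - (-4)·-0.1697 - (4)·0.5406) / (9) = -1.6490
  x2 = (-8 - (3)·-1.6490 - (-4)·0.5406) / (11) = -0.0810
  x3 = (-2 - (3)·-1.6490 - (1)·-0.0810) / (5) = 0.6056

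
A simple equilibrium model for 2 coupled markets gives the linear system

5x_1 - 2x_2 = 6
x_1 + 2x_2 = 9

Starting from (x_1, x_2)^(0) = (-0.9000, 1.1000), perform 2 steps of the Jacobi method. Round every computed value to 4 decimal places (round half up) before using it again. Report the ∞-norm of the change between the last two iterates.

Iteration 1:
  x_1 = (6 - (-2)·1.1000) / (5) = 1.6400
  x_2 = (9 - (1)·-0.9000) / (2) = 4.9500
Iteration 2:
  x_1 = (6 - (-2)·4.9500) / (5) = 3.1800
  x_2 = (9 - (1)·1.6400) / (2) = 3.6800
Change: (1.5400, -1.2700) → max |·| = 1.5400

1.5400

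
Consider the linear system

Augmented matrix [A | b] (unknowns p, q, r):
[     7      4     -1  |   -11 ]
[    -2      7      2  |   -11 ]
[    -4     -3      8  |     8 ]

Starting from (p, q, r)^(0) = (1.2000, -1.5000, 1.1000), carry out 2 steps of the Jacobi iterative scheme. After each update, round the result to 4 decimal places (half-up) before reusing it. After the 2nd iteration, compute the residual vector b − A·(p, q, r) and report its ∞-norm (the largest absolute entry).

Iteration 1:
  p = (-11 - (4)·-1.5000 - (-1)·1.1000) / (7) = -0.5571
  q = (-11 - (-2)·1.2000 - (2)·1.1000) / (7) = -1.5429
  r = (8 - (-4)·1.2000 - (-3)·-1.5000) / (8) = 1.0375
Iteration 2:
  p = (-11 - (4)·-1.5429 - (-1)·1.0375) / (7) = -0.5416
  q = (-11 - (-2)·-0.5571 - (2)·1.0375) / (7) = -2.0270
  r = (8 - (-4)·-0.5571 - (-3)·-1.5429) / (8) = 0.1429
Residual b − A·x = (1.0421, 1.8200, -1.3906); ∞-norm = 1.8200

1.8200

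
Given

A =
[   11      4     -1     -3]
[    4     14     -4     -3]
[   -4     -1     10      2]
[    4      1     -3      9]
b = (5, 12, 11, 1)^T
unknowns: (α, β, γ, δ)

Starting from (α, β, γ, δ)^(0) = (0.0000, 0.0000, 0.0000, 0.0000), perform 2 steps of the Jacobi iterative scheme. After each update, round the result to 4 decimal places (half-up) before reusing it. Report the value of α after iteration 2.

Iteration 1:
  α = (5 - (4)·0.0000 - (-1)·0.0000 - (-3)·0.0000) / (11) = 0.4545
  β = (12 - (4)·0.0000 - (-4)·0.0000 - (-3)·0.0000) / (14) = 0.8571
  γ = (11 - (-4)·0.0000 - (-1)·0.0000 - (2)·0.0000) / (10) = 1.1000
  δ = (1 - (4)·0.0000 - (1)·0.0000 - (-3)·0.0000) / (9) = 0.1111
Iteration 2:
  α = (5 - (4)·0.8571 - (-1)·1.1000 - (-3)·0.1111) / (11) = 0.2732
  β = (12 - (4)·0.4545 - (-4)·1.1000 - (-3)·0.1111) / (14) = 1.0654
  γ = (11 - (-4)·0.4545 - (-1)·0.8571 - (2)·0.1111) / (10) = 1.3453
  δ = (1 - (4)·0.4545 - (1)·0.8571 - (-3)·1.1000) / (9) = 0.1805

0.2732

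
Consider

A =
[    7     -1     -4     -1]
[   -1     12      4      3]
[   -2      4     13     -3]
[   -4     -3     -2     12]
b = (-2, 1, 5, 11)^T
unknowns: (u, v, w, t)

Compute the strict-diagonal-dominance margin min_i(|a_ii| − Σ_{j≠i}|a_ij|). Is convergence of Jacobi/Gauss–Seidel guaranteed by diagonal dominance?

1

row 1: |7| − (1+4+1) = 1
row 2: |12| − (1+4+3) = 4
row 3: |13| − (2+4+3) = 4
row 4: |12| − (4+3+2) = 3
minimum over rows = 1 → strictly diagonally dominant (convergence guaranteed)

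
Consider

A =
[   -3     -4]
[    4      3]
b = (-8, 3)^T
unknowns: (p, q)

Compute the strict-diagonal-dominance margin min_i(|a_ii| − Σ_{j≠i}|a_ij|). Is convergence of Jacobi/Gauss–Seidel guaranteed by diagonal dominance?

-1

row 1: |-3| − (4) = -1
row 2: |3| − (4) = -1
minimum over rows = -1 → not strictly diagonally dominant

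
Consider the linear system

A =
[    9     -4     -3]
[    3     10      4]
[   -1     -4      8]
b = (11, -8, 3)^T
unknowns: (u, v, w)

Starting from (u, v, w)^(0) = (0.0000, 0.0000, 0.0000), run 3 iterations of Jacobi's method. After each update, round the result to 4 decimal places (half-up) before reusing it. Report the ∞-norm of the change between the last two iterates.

0.3121

Iteration 1:
  u = (11 - (-4)·0.0000 - (-3)·0.0000) / (9) = 1.2222
  v = (-8 - (3)·0.0000 - (4)·0.0000) / (10) = -0.8000
  w = (3 - (-1)·0.0000 - (-4)·0.0000) / (8) = 0.3750
Iteration 2:
  u = (11 - (-4)·-0.8000 - (-3)·0.3750) / (9) = 0.9917
  v = (-8 - (3)·1.2222 - (4)·0.3750) / (10) = -1.3167
  w = (3 - (-1)·1.2222 - (-4)·-0.8000) / (8) = 0.1278
Iteration 3:
  u = (11 - (-4)·-1.3167 - (-3)·0.1278) / (9) = 0.6796
  v = (-8 - (3)·0.9917 - (4)·0.1278) / (10) = -1.1486
  w = (3 - (-1)·0.9917 - (-4)·-1.3167) / (8) = -0.1594
Change: (-0.3121, 0.1681, -0.2872) → max |·| = 0.3121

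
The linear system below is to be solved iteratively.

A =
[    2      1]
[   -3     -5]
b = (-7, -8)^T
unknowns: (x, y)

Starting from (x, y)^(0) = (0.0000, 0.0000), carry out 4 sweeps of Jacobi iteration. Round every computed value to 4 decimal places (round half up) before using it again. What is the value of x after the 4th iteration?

-5.5900

Iteration 1:
  x = (-7 - (1)·0.0000) / (2) = -3.5000
  y = (-8 - (-3)·0.0000) / (-5) = 1.6000
Iteration 2:
  x = (-7 - (1)·1.6000) / (2) = -4.3000
  y = (-8 - (-3)·-3.5000) / (-5) = 3.7000
Iteration 3:
  x = (-7 - (1)·3.7000) / (2) = -5.3500
  y = (-8 - (-3)·-4.3000) / (-5) = 4.1800
Iteration 4:
  x = (-7 - (1)·4.1800) / (2) = -5.5900
  y = (-8 - (-3)·-5.3500) / (-5) = 4.8100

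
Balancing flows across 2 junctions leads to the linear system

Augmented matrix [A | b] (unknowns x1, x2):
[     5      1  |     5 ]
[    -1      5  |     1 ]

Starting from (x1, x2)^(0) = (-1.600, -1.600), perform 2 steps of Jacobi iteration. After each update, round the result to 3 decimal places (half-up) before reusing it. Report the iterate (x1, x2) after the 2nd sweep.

Iteration 1:
  x1 = (5 - (1)·-1.600) / (5) = 1.320
  x2 = (1 - (-1)·-1.600) / (5) = -0.120
Iteration 2:
  x1 = (5 - (1)·-0.120) / (5) = 1.024
  x2 = (1 - (-1)·1.320) / (5) = 0.464

(1.024, 0.464)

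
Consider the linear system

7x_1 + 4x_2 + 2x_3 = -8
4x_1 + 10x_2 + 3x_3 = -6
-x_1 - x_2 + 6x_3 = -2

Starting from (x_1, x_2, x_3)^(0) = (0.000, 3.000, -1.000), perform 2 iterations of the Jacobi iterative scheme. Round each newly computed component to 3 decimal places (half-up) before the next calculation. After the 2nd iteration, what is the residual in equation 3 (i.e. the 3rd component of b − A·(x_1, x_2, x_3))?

Iteration 1:
  x_1 = (-8 - (4)·3.000 - (2)·-1.000) / (7) = -2.571
  x_2 = (-6 - (4)·0.000 - (3)·-1.000) / (10) = -0.300
  x_3 = (-2 - (-1)·0.000 - (-1)·3.000) / (6) = 0.167
Iteration 2:
  x_1 = (-8 - (4)·-0.300 - (2)·0.167) / (7) = -1.019
  x_2 = (-6 - (4)·-2.571 - (3)·0.167) / (10) = 0.378
  x_3 = (-2 - (-1)·-2.571 - (-1)·-0.300) / (6) = -0.812
Residual b − A·x = (-0.755, -3.268, 2.231)

2.231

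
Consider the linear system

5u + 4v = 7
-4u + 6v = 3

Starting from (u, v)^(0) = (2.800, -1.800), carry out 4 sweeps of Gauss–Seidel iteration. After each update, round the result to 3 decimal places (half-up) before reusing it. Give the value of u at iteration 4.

Iteration 1:
  u = (7 - (4)·-1.800) / (5) = 2.840
  v = (3 - (-4)·2.840) / (6) = 2.393
Iteration 2:
  u = (7 - (4)·2.393) / (5) = -0.514
  v = (3 - (-4)·-0.514) / (6) = 0.157
Iteration 3:
  u = (7 - (4)·0.157) / (5) = 1.274
  v = (3 - (-4)·1.274) / (6) = 1.349
Iteration 4:
  u = (7 - (4)·1.349) / (5) = 0.321
  v = (3 - (-4)·0.321) / (6) = 0.714

0.321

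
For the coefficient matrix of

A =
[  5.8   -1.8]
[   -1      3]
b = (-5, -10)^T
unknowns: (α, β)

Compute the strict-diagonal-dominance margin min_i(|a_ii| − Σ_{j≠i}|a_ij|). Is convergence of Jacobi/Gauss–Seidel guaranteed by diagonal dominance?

row 1: |5.8| − (1.8) = 4
row 2: |3| − (1) = 2
minimum over rows = 2 → strictly diagonally dominant (convergence guaranteed)

2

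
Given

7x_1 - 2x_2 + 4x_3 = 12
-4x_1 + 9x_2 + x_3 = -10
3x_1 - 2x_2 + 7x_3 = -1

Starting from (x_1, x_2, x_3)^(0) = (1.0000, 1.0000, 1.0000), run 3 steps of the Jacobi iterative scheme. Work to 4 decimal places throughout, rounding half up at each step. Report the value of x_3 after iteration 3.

-0.9792

Iteration 1:
  x_1 = (12 - (-2)·1.0000 - (4)·1.0000) / (7) = 1.4286
  x_2 = (-10 - (-4)·1.0000 - (1)·1.0000) / (9) = -0.7778
  x_3 = (-1 - (3)·1.0000 - (-2)·1.0000) / (7) = -0.2857
Iteration 2:
  x_1 = (12 - (-2)·-0.7778 - (4)·-0.2857) / (7) = 1.6553
  x_2 = (-10 - (-4)·1.4286 - (1)·-0.2857) / (9) = -0.4444
  x_3 = (-1 - (3)·1.4286 - (-2)·-0.7778) / (7) = -0.9773
Iteration 3:
  x_1 = (12 - (-2)·-0.4444 - (4)·-0.9773) / (7) = 2.1458
  x_2 = (-10 - (-4)·1.6553 - (1)·-0.9773) / (9) = -0.2668
  x_3 = (-1 - (3)·1.6553 - (-2)·-0.4444) / (7) = -0.9792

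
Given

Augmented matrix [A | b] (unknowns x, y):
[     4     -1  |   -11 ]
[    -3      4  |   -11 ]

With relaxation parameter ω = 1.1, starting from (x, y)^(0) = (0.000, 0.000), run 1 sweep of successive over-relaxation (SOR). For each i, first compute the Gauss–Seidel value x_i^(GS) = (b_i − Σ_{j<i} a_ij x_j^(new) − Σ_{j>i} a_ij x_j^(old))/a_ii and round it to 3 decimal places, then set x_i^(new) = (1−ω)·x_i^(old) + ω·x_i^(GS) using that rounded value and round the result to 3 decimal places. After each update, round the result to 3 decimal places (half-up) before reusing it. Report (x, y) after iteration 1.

(-3.025, -5.521)

Iteration 1:
  x: GS value = (-11 - (-1)·0.000) / (4) = -2.750;  x ← (1−ω)·0.000 + ω·-2.750 = -3.025
  y: GS value = (-11 - (-3)·-3.025) / (4) = -5.019;  y ← (1−ω)·0.000 + ω·-5.019 = -5.521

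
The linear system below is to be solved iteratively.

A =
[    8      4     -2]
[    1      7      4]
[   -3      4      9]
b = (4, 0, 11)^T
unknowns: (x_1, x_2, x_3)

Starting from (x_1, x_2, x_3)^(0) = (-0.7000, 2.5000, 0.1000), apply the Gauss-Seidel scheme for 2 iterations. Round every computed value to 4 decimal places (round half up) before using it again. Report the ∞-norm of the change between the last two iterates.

1.4418

Iteration 1:
  x_1 = (4 - (4)·2.5000 - (-2)·0.1000) / (8) = -0.7250
  x_2 = (0 - (1)·-0.7250 - (4)·0.1000) / (7) = 0.0464
  x_3 = (11 - (-3)·-0.7250 - (4)·0.0464) / (9) = 0.9599
Iteration 2:
  x_1 = (4 - (4)·0.0464 - (-2)·0.9599) / (8) = 0.7168
  x_2 = (0 - (1)·0.7168 - (4)·0.9599) / (7) = -0.6509
  x_3 = (11 - (-3)·0.7168 - (4)·-0.6509) / (9) = 1.7504
Change: (1.4418, -0.6973, 0.7905) → max |·| = 1.4418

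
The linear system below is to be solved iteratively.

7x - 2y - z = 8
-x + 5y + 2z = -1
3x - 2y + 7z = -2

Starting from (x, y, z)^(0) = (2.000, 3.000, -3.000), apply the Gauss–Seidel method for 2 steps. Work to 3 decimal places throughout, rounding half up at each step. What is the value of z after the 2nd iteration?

Iteration 1:
  x = (8 - (-2)·3.000 - (-1)·-3.000) / (7) = 1.571
  y = (-1 - (-1)·1.571 - (2)·-3.000) / (5) = 1.314
  z = (-2 - (3)·1.571 - (-2)·1.314) / (7) = -0.584
Iteration 2:
  x = (8 - (-2)·1.314 - (-1)·-0.584) / (7) = 1.435
  y = (-1 - (-1)·1.435 - (2)·-0.584) / (5) = 0.321
  z = (-2 - (3)·1.435 - (-2)·0.321) / (7) = -0.809

-0.809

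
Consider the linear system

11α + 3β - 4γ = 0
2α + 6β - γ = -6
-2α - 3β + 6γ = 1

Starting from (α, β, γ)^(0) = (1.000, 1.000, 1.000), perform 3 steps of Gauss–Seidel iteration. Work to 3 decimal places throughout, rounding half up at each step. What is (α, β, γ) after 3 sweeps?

(0.178, -1.114, -0.331)

Iteration 1:
  α = (0 - (3)·1.000 - (-4)·1.000) / (11) = 0.091
  β = (-6 - (2)·0.091 - (-1)·1.000) / (6) = -0.864
  γ = (1 - (-2)·0.091 - (-3)·-0.864) / (6) = -0.235
Iteration 2:
  α = (0 - (3)·-0.864 - (-4)·-0.235) / (11) = 0.150
  β = (-6 - (2)·0.150 - (-1)·-0.235) / (6) = -1.089
  γ = (1 - (-2)·0.150 - (-3)·-1.089) / (6) = -0.328
Iteration 3:
  α = (0 - (3)·-1.089 - (-4)·-0.328) / (11) = 0.178
  β = (-6 - (2)·0.178 - (-1)·-0.328) / (6) = -1.114
  γ = (1 - (-2)·0.178 - (-3)·-1.114) / (6) = -0.331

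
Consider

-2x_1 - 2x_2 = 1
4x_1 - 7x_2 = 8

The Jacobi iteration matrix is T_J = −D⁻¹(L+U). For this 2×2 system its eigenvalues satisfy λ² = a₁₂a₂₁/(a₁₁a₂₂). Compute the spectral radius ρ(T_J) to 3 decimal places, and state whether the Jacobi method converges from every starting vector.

a₁₂a₂₁/(a₁₁a₂₂) = (-2)·(4) / ((-2)·(-7)) = -0.571429
ρ = √|-0.571429| = √0.571429 = 0.756
ρ < 1, so Jacobi converges

0.756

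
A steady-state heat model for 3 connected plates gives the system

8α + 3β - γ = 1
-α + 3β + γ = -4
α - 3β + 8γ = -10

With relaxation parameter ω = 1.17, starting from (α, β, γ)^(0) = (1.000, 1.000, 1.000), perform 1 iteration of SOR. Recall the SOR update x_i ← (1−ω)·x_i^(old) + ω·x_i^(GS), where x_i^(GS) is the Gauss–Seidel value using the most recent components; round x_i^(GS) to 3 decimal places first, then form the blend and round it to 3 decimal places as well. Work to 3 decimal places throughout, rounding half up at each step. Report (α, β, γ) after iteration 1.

(-0.316, -2.243, -2.571)

Iteration 1:
  α: GS value = (1 - (3)·1.000 - (-1)·1.000) / (8) = -0.125;  α ← (1−ω)·1.000 + ω·-0.125 = -0.316
  β: GS value = (-4 - (-1)·-0.316 - (1)·1.000) / (3) = -1.772;  β ← (1−ω)·1.000 + ω·-1.772 = -2.243
  γ: GS value = (-10 - (1)·-0.316 - (-3)·-2.243) / (8) = -2.052;  γ ← (1−ω)·1.000 + ω·-2.052 = -2.571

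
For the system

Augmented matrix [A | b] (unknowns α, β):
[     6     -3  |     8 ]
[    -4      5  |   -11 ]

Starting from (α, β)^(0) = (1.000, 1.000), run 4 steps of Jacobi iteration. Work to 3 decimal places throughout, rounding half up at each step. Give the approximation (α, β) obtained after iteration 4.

(0.486, -1.427)

Iteration 1:
  α = (8 - (-3)·1.000) / (6) = 1.833
  β = (-11 - (-4)·1.000) / (5) = -1.400
Iteration 2:
  α = (8 - (-3)·-1.400) / (6) = 0.633
  β = (-11 - (-4)·1.833) / (5) = -0.734
Iteration 3:
  α = (8 - (-3)·-0.734) / (6) = 0.966
  β = (-11 - (-4)·0.633) / (5) = -1.694
Iteration 4:
  α = (8 - (-3)·-1.694) / (6) = 0.486
  β = (-11 - (-4)·0.966) / (5) = -1.427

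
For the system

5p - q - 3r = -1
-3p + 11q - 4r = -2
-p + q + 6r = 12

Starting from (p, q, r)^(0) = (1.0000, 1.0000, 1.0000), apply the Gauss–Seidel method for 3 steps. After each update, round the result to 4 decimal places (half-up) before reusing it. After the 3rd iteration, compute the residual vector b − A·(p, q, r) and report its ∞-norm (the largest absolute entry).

0.0635

Iteration 1:
  p = (-1 - (-1)·1.0000 - (-3)·1.0000) / (5) = 0.6000
  q = (-2 - (-3)·0.6000 - (-4)·1.0000) / (11) = 0.3455
  r = (12 - (-1)·0.6000 - (1)·0.3455) / (6) = 2.0424
Iteration 2:
  p = (-1 - (-1)·0.3455 - (-3)·2.0424) / (5) = 1.0945
  q = (-2 - (-3)·1.0945 - (-4)·2.0424) / (11) = 0.8594
  r = (12 - (-1)·1.0945 - (1)·0.8594) / (6) = 2.0392
Iteration 3:
  p = (-1 - (-1)·0.8594 - (-3)·2.0392) / (5) = 1.1954
  q = (-2 - (-3)·1.1954 - (-4)·2.0392) / (11) = 0.8857
  r = (12 - (-1)·1.1954 - (1)·0.8857) / (6) = 2.0516
Residual b − A·x = (0.0635, 0.0499, 0.0001); ∞-norm = 0.0635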